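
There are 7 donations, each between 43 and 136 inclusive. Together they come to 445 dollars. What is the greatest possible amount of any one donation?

Maximizing one value means minimizing the remaining 6.
The other 6 contribute at least 6 × 43 = 258, leaving at most 445 − 258 = 187.
But each donation is capped at 136, so the maximum is 136.
Achievable: one at 136 and the other 6 totalling 309, which fits since 6 × 43 ≤ 309 ≤ 6 × 136.

136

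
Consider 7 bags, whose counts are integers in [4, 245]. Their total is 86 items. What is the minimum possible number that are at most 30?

5

Let j be the number exceeding 30. Then the total is ≥ 31·j + 4·(7 − j) = 28 + 27j.
So 27j ≤ 58 and j ≤ 2; hence at least 7 − 2 = 5 are ≤ 30.
Exactly 5 works: 5 values at 4 and 2 at 31 total 82; raise one of the low values by 4 (still ≤ 30) to hit 86.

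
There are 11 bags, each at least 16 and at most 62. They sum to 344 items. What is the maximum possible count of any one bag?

Maximizing one value means minimizing the remaining 10.
The other 10 contribute at least 10 × 16 = 160, leaving at most 344 − 160 = 184.
But each bag is capped at 62, so the maximum is 62.
Achievable: one at 62 and the other 10 totalling 282, which fits since 10 × 16 ≤ 282 ≤ 10 × 62.

62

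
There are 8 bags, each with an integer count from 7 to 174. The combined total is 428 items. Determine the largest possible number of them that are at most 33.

Each value at 33 or below falls at least 174 − 33 = 141 short of the ceiling 174.
The ceiling total is 8 × 174 = 1392, and we need 428, so at most ⌊(1392 − 428)/141⌋ = 6 can be that low.
k = 6 is achieved by 6 values at 33 and 2 at 174, total 546; lower one of the 174's by 118 (still > 33) to reach 428.

6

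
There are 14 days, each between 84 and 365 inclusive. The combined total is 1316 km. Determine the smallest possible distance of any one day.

84

To make one day as small as possible, make the other 13 as large as possible.
The other 13 can take up 13 × 365 = 4745 ≥ 1316 − 84, so one day can sit at its floor of 84.
Achievable: one at 84 and the other 13 totalling 1232, which fits since 13 × 84 ≤ 1232 ≤ 13 × 365.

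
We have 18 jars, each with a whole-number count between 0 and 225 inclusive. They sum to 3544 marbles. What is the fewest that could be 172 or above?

Suppose at most 18 − j of them reach 172; then j values are ≤ 171 and the rest ≤ 225.
The total is then ≤ 171·j + 225·(18 − j) = 4050 − 54j. For this to be ≥ 3544 we need j ≤ 9, so at least 18 − 9 = 9 must reach 172.
Exactly 9 works: 9 values at 225 and 9 at 171 total 3564; lower one of the high values by 20 (still ≥ 172) to hit 3544.

9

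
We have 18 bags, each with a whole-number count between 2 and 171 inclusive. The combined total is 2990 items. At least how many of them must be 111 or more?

17

If only k of them are at least 111, the other 18 − k are at most 110, so the total is at most k·171 + (18 − k)·110.
This must reach 2990, so k·171 + (18 − k)·110 ≥ 2990, giving k ≥ 17.
Exactly 17 works: 17 values at 171 and 1 at 110 total 3017; lower one of the high values by 27 (still ≥ 111) to hit 2990.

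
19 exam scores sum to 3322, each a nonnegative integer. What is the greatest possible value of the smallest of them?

174

The average is 3322/19 < 175, so some value is ≤ 174.
Taking 3 copies of 174 and 16 copies of 175 gives exactly 3322, so 174 is attained.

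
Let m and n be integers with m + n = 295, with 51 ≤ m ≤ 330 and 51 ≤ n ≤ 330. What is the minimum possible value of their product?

12444

For a fixed sum, mn is smallest when m and n are as far apart as possible.
The extreme feasible split is m = 51, n = 244, giving mn = 12444.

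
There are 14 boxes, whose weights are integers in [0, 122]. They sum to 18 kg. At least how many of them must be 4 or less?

11

Let j be the number exceeding 4. Then the total is ≥ 5·j + 0·(14 − j) = 0 + 5j.
So 5j ≤ 18 and j ≤ 3; hence at least 14 − 3 = 11 are ≤ 4.
Exactly 11 works: 11 values at 0 and 3 at 5 total 15; raise one of the low values by 3 (still ≤ 4) to hit 18.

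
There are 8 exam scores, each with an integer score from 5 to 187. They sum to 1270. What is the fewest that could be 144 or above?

Each value short of 144 is at most 143, costing at least 187 − 143 = 44 against the maximum total of 1496.
We can afford to lose at most 1496 − 1270 = 226, so at most ⌊226/44⌋ = 5 fall short, and at least 3 are ≥ 144.
Exactly 3 works: 3 values at 187 and 5 at 143 total 1276; lower one of the high values by 6 (still ≥ 144) to hit 1270.

3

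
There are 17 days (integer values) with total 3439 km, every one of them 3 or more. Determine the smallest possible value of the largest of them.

203

If every one of the 17 were at most 202, the total would be at most 17 × 202 = 3434 < 3439.
Taking 12 copies of 202 and 5 copies of 203 gives exactly 3439, so 203 is attained.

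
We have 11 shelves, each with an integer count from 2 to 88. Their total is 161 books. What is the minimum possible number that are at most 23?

Let j be the number exceeding 23. Then the total is ≥ 24·j + 2·(11 − j) = 22 + 22j.
So 22j ≤ 139 and j ≤ 6; hence at least 11 − 6 = 5 are ≤ 23.
Exactly 5 works: 5 values at 2 and 6 at 24 total 154; raise one of the low values by 7 (still ≤ 23) to hit 161.

5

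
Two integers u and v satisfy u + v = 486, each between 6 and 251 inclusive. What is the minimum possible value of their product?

58985

For a fixed sum, uv is smallest when u and v are as far apart as possible.
The extreme feasible split is u = 235, v = 251, giving uv = 58985.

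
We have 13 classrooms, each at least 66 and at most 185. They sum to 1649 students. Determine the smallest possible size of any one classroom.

66

Minimizing one value means maximizing the remaining 12.
The other 12 can take up 12 × 185 = 2220 ≥ 1649 − 66, so one classroom can sit at its floor of 66.
Achievable: one at 66 and the other 12 totalling 1583, which fits since 12 × 66 ≤ 1583 ≤ 12 × 185.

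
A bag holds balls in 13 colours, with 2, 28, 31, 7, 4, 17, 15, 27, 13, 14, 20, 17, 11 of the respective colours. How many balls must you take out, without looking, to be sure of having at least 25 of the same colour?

In the worst case you take as many as possible of each colour without reaching 25: 2 + 24 + 24 + 7 + 4 + 17 + 15 + 24 + 13 + 14 + 20 + 17 + 11 = 192.
The next one must give 25 of some colour, so 192 + 1 = 193.

193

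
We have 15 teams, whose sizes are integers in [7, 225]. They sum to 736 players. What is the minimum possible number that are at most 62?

4

If only k of them are at most 62, the other 15 − k are at least 63, so the total is at least (15 − k)·63 + k·7.
This is ≤ 736, so (15 − k)·63 + 7k ≤ 736, which gives k ≥ 4.
Exactly 4 works: 4 values at 7 and 11 at 63 total 721; raise one of the low values by 15 (still ≤ 62) to hit 736.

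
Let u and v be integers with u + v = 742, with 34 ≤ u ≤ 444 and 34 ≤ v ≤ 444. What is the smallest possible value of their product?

For a fixed sum, uv is smallest when u and v are as far apart as possible.
At the endpoint u = 298, v = 742 − 298 = 444, so uv = 298 × 444 = 132312.

132312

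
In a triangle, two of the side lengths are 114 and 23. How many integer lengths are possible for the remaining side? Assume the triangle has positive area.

45

The triangle inequality gives |114 − 23| < c < 114 + 23, i.e. 91 < c < 137.
So c can be any integer from 92 to 136: 45 values.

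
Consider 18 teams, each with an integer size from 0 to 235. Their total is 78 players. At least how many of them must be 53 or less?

Let j be the number exceeding 53. Then the total is ≥ 54·j + 0·(18 − j) = 0 + 54j.
So 54j ≤ 78 and j ≤ 1; hence at least 18 − 1 = 17 are ≤ 53.
Exactly 17 works: 17 values at 0 and 1 at 54 total 54; raise one of the low values by 24 (still ≤ 53) to hit 78.

17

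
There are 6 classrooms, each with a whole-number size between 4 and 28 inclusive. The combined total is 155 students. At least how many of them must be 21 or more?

5

Suppose at most 6 − j of them reach 21; then j values are ≤ 20 and the rest ≤ 28.
The total is then ≤ 20·j + 28·(6 − j) = 168 − 8j. For this to be ≥ 155 we need j ≤ 1, so at least 6 − 1 = 5 must reach 21.
Exactly 5 works: 5 values at 28 and 1 at 20 total 160; lower one of the high values by 5 (still ≥ 21) to hit 155.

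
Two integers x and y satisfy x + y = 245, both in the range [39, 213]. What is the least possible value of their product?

Since x + y is fixed, pushing one of them to its bound minimizes the product.
The extreme feasible split is x = 39, y = 206, giving xy = 8034.

8034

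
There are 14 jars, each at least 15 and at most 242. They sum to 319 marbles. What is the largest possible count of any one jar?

Maximizing one value means minimizing the remaining 13.
The other 13 contribute at least 13 × 15 = 195, leaving at most 319 − 195 = 124.
Since 124 ≤ 242, this is achievable: one at 124 and 13 at 15.

124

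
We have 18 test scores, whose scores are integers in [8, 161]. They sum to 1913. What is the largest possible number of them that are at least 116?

16

Suppose k of them are at least 116. Those contribute at least 116 each and the other 18 − k at least 8 each.
So the total is at least 116k + 8(18 − k) = 144 + 108k. This must be ≤ 1913, giving k ≤ 16.
k = 16 is achieved by 16 values at 116 and 2 at 8, total 1872; add 41 to one value (staying below 116) to reach 1913.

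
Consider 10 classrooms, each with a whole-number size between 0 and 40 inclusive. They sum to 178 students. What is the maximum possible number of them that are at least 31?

If k of the values are ≥ 31, the total is ≥ 31k + 0(10 − k).
Setting 31k + 0(10 − k) ≤ 178 gives 31k ≤ 178, so k ≤ 5.
k = 5 is achieved by 5 values at 31 and 5 at 0, total 155; add 23 to one value (staying below 31) to reach 178.

5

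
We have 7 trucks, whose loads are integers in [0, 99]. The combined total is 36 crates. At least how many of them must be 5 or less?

Each value above 5 is at least 6, contributing at least 6 − 0 = 6 above the floor 0.
The sum exceeds the floor total 0 by 36, so at most ⌊36/6⌋ = 6 exceed 5, and at least 1 are ≤ 5.
Exactly 1 works: 1 value at 0 and 6 at 6 total 36.

1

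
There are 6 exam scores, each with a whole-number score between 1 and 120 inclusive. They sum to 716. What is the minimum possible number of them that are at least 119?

Suppose at most 6 − j of them reach 119; then j values are ≤ 118 and the rest ≤ 120.
The total is then ≤ 118·j + 120·(6 − j) = 720 − 2j. For this to be ≥ 716 we need j ≤ 2, so at least 6 − 2 = 4 must reach 119.
Exactly 4 works: 4 values at 120 and 2 at 118 total 716.

4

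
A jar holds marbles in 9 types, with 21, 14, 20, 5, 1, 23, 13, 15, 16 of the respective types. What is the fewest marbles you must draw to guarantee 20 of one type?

122

In the worst case you take as many as possible of each type without reaching 20: 19 + 14 + 19 + 5 + 1 + 19 + 13 + 15 + 16 = 121.
The next one must give 20 of some type, so 121 + 1 = 122.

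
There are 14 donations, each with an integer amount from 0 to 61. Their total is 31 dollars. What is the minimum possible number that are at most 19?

13

If only k of them are at most 19, the other 14 − k are at least 20, so the total is at least (14 − k)·20 + k·0.
This is ≤ 31, so (14 − k)·20 + 0k ≤ 31, which gives k ≥ 13.
Exactly 13 works: 13 values at 0 and 1 at 20 total 20; raise one of the low values by 11 (still ≤ 19) to hit 31.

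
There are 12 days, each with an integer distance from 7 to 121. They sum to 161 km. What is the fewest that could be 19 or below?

7

Each value above 19 is at least 20, contributing at least 20 − 7 = 13 above the floor 7.
The sum exceeds the floor total 84 by 77, so at most ⌊77/13⌋ = 5 exceed 19, and at least 7 are ≤ 19.
Exactly 7 works: 7 values at 7 and 5 at 20 total 149; raise one of the low values by 12 (still ≤ 19) to hit 161.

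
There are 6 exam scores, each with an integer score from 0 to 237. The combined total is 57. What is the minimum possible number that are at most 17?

Let j be the number exceeding 17. Then the total is ≥ 18·j + 0·(6 − j) = 0 + 18j.
So 18j ≤ 57 and j ≤ 3; hence at least 6 − 3 = 3 are ≤ 17.
Exactly 3 works: 3 values at 0 and 3 at 18 total 54; raise one of the low values by 3 (still ≤ 17) to hit 57.

3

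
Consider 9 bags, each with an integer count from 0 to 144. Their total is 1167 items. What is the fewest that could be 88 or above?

7

Each value short of 88 is at most 87, costing at least 144 − 87 = 57 against the maximum total of 1296.
We can afford to lose at most 1296 − 1167 = 129, so at most ⌊129/57⌋ = 2 fall short, and at least 7 are ≥ 88.
Exactly 7 works: 7 values at 144 and 2 at 87 total 1182; lower one of the high values by 15 (still ≥ 88) to hit 1167.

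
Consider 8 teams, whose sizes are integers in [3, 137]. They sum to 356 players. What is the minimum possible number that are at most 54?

Each value above 54 is at least 55, contributing at least 55 − 3 = 52 above the floor 3.
The sum exceeds the floor total 24 by 332, so at most ⌊332/52⌋ = 6 exceed 54, and at least 2 are ≤ 54.
Exactly 2 works: 2 values at 3 and 6 at 55 total 336; raise one of the low values by 20 (still ≤ 54) to hit 356.

2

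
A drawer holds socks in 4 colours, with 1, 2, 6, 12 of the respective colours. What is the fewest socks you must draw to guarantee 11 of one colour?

20

In the worst case you take as many as possible of each colour without reaching 11: 1 + 2 + 6 + 10 = 19.
The next one must give 11 of some colour, so 19 + 1 = 20.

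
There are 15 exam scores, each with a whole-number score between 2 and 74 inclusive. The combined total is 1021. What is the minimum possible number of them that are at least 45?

13

If only k of them are at least 45, the other 15 − k are at most 44, so the total is at most k·74 + (15 − k)·44.
This must reach 1021, so k·74 + (15 − k)·44 ≥ 1021, giving k ≥ 13.
Exactly 13 works: 13 values at 74 and 2 at 44 total 1050; lower one of the high values by 29 (still ≥ 45) to hit 1021.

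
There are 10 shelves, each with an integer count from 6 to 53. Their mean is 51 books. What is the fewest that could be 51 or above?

4

The total is 10 × 51 = 510.
If only k of them are at least 51, the other 10 − k are at most 50, so the total is at most k·53 + (10 − k)·50.
This must reach 510, so k·53 + (10 − k)·50 ≥ 510, giving k ≥ 4.
Exactly 4 works: 4 values at 53 and 6 at 50 total 512; lower one of the high values by 2 (still ≥ 51) to hit 510.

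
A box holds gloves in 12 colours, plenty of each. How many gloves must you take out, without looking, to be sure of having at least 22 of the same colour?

You could draw 21 of every colour without reaching 22 of any — 252 in all.
One more forces 22 of some colour, so 252 + 1 = 253.

253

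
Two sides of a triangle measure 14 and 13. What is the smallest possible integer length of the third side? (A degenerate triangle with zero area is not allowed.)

2

The third side must exceed |14 − 13| = 1.
The smallest integer above 1 is 2.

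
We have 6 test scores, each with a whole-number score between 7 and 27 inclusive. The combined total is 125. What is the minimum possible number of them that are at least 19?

Each value short of 19 is at most 18, costing at least 27 − 18 = 9 against the maximum total of 162.
We can afford to lose at most 162 − 125 = 37, so at most ⌊37/9⌋ = 4 fall short, and at least 2 are ≥ 19.
Exactly 2 works: 2 values at 27 and 4 at 18 total 126; lower one of the high values by 1 (still ≥ 19) to hit 125.

2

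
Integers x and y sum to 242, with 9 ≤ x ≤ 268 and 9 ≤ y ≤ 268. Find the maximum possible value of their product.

xy = x(242 − x) is maximized when x is as near 242/2 as the bounds allow.
Taking x = 121 and y = 121 (both in [9, 268]) gives xy = 14641.

14641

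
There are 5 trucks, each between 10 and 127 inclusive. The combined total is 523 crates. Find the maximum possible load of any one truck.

127

To make one truck as large as possible, make the other 4 as small as possible.
The other 4 contribute at least 4 × 10 = 40, leaving at most 523 − 40 = 483.
But each truck is capped at 127, so the maximum is 127.
Achievable: one at 127 and the other 4 totalling 396, which fits since 4 × 10 ≤ 396 ≤ 4 × 127.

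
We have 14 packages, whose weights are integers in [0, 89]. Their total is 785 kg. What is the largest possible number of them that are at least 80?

9

With k values at 80 or above and the rest at least 0, the sum is at least 0 + 80k.
Since the sum is 785, we need 80k ≤ 785, i.e. k ≤ 9.
k = 9 is achieved by 9 values at 80 and 5 at 0, total 720; add 65 to one value (staying below 80) to reach 785.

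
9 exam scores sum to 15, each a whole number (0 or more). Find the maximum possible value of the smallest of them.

1

The average is 15/9 < 2, so some value is ≤ 1.
Taking 3 copies of 1 and 6 copies of 2 gives exactly 15, so 1 is attained.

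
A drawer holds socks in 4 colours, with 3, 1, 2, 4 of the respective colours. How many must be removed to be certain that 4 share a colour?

In the worst case you take as many as possible of each colour without reaching 4: 3 + 1 + 2 + 3 = 9.
The next one must give 4 of some colour, so 9 + 1 = 10.

10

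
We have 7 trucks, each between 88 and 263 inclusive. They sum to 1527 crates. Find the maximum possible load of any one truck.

263

Maximizing one value means minimizing the remaining 6.
The other 6 contribute at least 6 × 88 = 528, leaving at most 1527 − 528 = 999.
But each truck is capped at 263, so the maximum is 263.
Achievable: one at 263 and the other 6 totalling 1264, which fits since 6 × 88 ≤ 1264 ≤ 6 × 263.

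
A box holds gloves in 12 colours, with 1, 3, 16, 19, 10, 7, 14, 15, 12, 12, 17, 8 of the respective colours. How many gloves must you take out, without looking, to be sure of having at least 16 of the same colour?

In the worst case you take as many as possible of each colour without reaching 16: 1 + 3 + 15 + 15 + 10 + 7 + 14 + 15 + 12 + 12 + 15 + 8 = 127.
The next one must give 16 of some colour, so 127 + 1 = 128.

128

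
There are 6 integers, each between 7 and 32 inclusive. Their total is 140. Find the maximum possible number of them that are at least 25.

With k values at 25 or above and the rest at least 7, the sum is at least 42 + 18k.
Since the sum is 140, we need 18k ≤ 98, i.e. k ≤ 5.
k = 5 is achieved by 5 values at 25 and 1 at 7, total 132; add 8 to one value (staying below 25) to reach 140.

5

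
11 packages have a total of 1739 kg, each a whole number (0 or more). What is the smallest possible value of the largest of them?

159

The average is 1739/11 > 158, so not all 11 can be 158 or less; the largest is ≥ 159.
Equality holds with 1 value of 159 and 10 values of 158.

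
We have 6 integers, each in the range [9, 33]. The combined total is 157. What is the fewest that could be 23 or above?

Each value short of 23 is at most 22, costing at least 33 − 22 = 11 against the maximum total of 198.
We can afford to lose at most 198 − 157 = 41, so at most ⌊41/11⌋ = 3 fall short, and at least 3 are ≥ 23.
Exactly 3 works: 3 values at 33 and 3 at 22 total 165; lower one of the high values by 8 (still ≥ 23) to hit 157.

3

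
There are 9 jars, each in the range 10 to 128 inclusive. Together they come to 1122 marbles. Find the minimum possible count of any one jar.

98

To make one jar as small as possible, make the other 8 as large as possible.
The other 8 contribute at most 8 × 128 = 1024, leaving at least 1122 − 1024 = 98.
Since 98 ≥ 10, this is achievable: one at 98 and 8 at 128.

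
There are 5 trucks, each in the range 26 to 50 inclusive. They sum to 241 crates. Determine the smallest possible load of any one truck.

To make one truck as small as possible, make the other 4 as large as possible.
The other 4 contribute at most 4 × 50 = 200, leaving at least 241 − 200 = 41.
Since 41 ≥ 26, this is achievable: one at 41 and 4 at 50.

41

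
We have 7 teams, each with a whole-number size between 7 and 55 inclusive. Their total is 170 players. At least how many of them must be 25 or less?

If only k of them are at most 25, the other 7 − k are at least 26, so the total is at least (7 − k)·26 + k·7.
This is ≤ 170, so (7 − k)·26 + 7k ≤ 170, which gives k ≥ 1.
Exactly 1 works: 1 value at 7 and 6 at 26 total 163; raise one of the low values by 7 (still ≤ 25) to hit 170.

1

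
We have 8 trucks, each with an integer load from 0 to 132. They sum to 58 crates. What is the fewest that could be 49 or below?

If only k of them are at most 49, the other 8 − k are at least 50, so the total is at least (8 − k)·50 + k·0.
This is ≤ 58, so (8 − k)·50 + 0k ≤ 58, which gives k ≥ 7.
Exactly 7 works: 7 values at 0 and 1 at 50 total 50; raise one of the low values by 8 (still ≤ 49) to hit 58.

7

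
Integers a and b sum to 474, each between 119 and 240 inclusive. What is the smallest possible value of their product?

56160

For a fixed sum, ab is smallest when a and b are as far apart as possible.
At the endpoint a = 234, b = 474 − 234 = 240, so ab = 234 × 240 = 56160.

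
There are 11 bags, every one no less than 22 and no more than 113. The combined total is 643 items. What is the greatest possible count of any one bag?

113

Maximizing one value means minimizing the remaining 10.
The other 10 contribute at least 10 × 22 = 220, leaving at most 643 − 220 = 423.
But each bag is capped at 113, so the maximum is 113.
Achievable: one at 113 and the other 10 totalling 530, which fits since 10 × 22 ≤ 530 ≤ 10 × 113.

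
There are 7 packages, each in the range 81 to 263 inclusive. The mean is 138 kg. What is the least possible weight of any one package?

81

To make one package as small as possible, make the other 6 as large as possible.
The total is 7 × 138 = 966.
The other 6 can take up 6 × 263 = 1578 ≥ 966 − 81, so one package can sit at its floor of 81.
Achievable: one at 81 and the other 6 totalling 885, which fits since 6 × 81 ≤ 885 ≤ 6 × 263.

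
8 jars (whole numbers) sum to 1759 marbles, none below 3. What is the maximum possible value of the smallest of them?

219

The 8 values sum to 1759, so their minimum is at most ⌊1759/8⌋ = 219.
Equality holds with 1 value of 219 and 7 values of 220.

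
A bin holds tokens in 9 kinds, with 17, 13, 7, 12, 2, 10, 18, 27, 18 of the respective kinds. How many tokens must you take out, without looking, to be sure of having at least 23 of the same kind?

120

In the worst case you take as many as possible of each kind without reaching 23: 17 + 13 + 7 + 12 + 2 + 10 + 18 + 22 + 18 = 119.
The next one must give 23 of some kind, so 119 + 1 = 120.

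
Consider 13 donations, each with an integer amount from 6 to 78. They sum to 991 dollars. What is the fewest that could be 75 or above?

If only k of them are at least 75, the other 13 − k are at most 74, so the total is at most k·78 + (13 − k)·74.
This must reach 991, so k·78 + (13 − k)·74 ≥ 991, giving k ≥ 8.
Exactly 8 works: 8 values at 78 and 5 at 74 total 994; lower one of the high values by 3 (still ≥ 75) to hit 991.

8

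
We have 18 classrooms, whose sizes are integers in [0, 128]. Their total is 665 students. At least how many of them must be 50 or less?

5

If only k of them are at most 50, the other 18 − k are at least 51, so the total is at least (18 − k)·51 + k·0.
This is ≤ 665, so (18 − k)·51 + 0k ≤ 665, which gives k ≥ 5.
Exactly 5 works: 5 values at 0 and 13 at 51 total 663; raise one of the low values by 2 (still ≤ 50) to hit 665.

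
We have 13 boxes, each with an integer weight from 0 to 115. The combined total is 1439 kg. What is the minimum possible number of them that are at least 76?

12

Suppose at most 13 − j of them reach 76; then j values are ≤ 75 and the rest ≤ 115.
The total is then ≤ 75·j + 115·(13 − j) = 1495 − 40j. For this to be ≥ 1439 we need j ≤ 1, so at least 13 − 1 = 12 must reach 76.
Exactly 12 works: 12 values at 115 and 1 at 75 total 1455; lower one of the high values by 16 (still ≥ 76) to hit 1439.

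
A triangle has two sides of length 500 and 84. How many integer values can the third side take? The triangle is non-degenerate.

167

The triangle inequality gives |500 − 84| < c < 500 + 84, i.e. 416 < c < 584.
So c can be any integer from 417 to 583: 167 values.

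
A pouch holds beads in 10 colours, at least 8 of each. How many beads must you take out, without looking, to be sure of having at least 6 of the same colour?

51

You could draw 5 of every colour without reaching 6 of any — 50 in all.
One more forces 6 of some colour, so 50 + 1 = 51.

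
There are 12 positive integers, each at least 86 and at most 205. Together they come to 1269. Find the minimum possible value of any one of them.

86

To make one integer as small as possible, make the other 11 as large as possible.
The other 11 can take up 11 × 205 = 2255 ≥ 1269 − 86, so one integer can sit at its floor of 86.
Achievable: one at 86 and the other 11 totalling 1183, which fits since 11 × 86 ≤ 1183 ≤ 11 × 205.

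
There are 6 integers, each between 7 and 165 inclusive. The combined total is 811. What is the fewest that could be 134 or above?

Suppose at most 6 − j of them reach 134; then j values are ≤ 133 and the rest ≤ 165.
The total is then ≤ 133·j + 165·(6 − j) = 990 − 32j. For this to be ≥ 811 we need j ≤ 5, so at least 6 − 5 = 1 must reach 134.
Exactly 1 works: 1 value at 165 and 5 at 133 total 830; lower one of the high values by 19 (still ≥ 134) to hit 811.

1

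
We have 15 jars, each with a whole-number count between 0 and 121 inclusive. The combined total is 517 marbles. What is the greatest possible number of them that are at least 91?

If k of the values are ≥ 91, the total is ≥ 91k + 0(15 − k).
Setting 91k + 0(15 − k) ≤ 517 gives 91k ≤ 517, so k ≤ 5.
k = 5 is achieved by 5 values at 91 and 10 at 0, total 455; add 62 to one value (staying below 91) to reach 517.

5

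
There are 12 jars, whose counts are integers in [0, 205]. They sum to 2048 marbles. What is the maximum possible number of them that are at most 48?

2

Each value at 48 or below falls at least 205 − 48 = 157 short of the ceiling 205.
The ceiling total is 12 × 205 = 2460, and we need 2048, so at most ⌊(2460 − 2048)/157⌋ = 2 can be that low.
k = 2 is achieved by 2 values at 48 and 10 at 205, total 2146; lower one of the 205's by 98 (still > 48) to reach 2048.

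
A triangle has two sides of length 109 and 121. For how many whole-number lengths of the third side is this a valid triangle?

217

The triangle inequality gives |109 − 121| < c < 109 + 121, i.e. 12 < c < 230.
So c can be any integer from 13 to 229: 217 values.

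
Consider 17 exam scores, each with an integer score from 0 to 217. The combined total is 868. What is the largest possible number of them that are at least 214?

If k of the values are ≥ 214, the total is ≥ 214k + 0(17 − k).
Setting 214k + 0(17 − k) ≤ 868 gives 214k ≤ 868, so k ≤ 4.
k = 4 is achieved by 4 values at 214 and 13 at 0, total 856; add 12 to one value (staying below 214) to reach 868.

4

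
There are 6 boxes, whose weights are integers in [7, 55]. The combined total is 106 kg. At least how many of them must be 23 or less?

Each value above 23 is at least 24, contributing at least 24 − 7 = 17 above the floor 7.
The sum exceeds the floor total 42 by 64, so at most ⌊64/17⌋ = 3 exceed 23, and at least 3 are ≤ 23.
Exactly 3 works: 3 values at 7 and 3 at 24 total 93; raise one of the low values by 13 (still ≤ 23) to hit 106.

3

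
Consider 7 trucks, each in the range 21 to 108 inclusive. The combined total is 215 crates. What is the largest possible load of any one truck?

89

Maximizing one value means minimizing the remaining 6.
The other 6 contribute at least 6 × 21 = 126, leaving at most 215 − 126 = 89.
Since 89 ≤ 108, this is achievable: one at 89 and 6 at 21.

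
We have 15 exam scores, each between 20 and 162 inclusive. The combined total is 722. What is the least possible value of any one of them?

20

To make one score as small as possible, make the other 14 as large as possible.
The other 14 can take up 14 × 162 = 2268 ≥ 722 − 20, so one score can sit at its floor of 20.
Achievable: one at 20 and the other 14 totalling 702, which fits since 14 × 20 ≤ 702 ≤ 14 × 162.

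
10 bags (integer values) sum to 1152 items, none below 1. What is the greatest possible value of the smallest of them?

115

If every one of the 10 were at least 116, the total would be at least 10 × 116 = 1160 > 1152.
Achievable: 8 of them at 115 and 2 at 116 total 1152.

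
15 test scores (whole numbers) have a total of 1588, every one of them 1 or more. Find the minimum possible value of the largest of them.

106

The average is 1588/15 > 105, so not all 15 can be 105 or less; the largest is ≥ 106.
Taking 2 copies of 105 and 13 copies of 106 gives exactly 1588, so 106 is attained.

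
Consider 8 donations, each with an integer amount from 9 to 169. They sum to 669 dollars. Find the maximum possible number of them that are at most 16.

4

Each value at 16 or below falls at least 169 − 16 = 153 short of the ceiling 169.
The ceiling total is 8 × 169 = 1352, and we need 669, so at most ⌊(1352 − 669)/153⌋ = 4 can be that low.
k = 4 is achieved by 4 values at 16 and 4 at 169, total 740; lower one of the 169's by 71 (still > 16) to reach 669.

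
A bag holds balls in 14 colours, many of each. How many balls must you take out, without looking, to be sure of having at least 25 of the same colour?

You could draw 24 of every colour without reaching 25 of any — 336 in all.
One more forces 25 of some colour, so 336 + 1 = 337.

337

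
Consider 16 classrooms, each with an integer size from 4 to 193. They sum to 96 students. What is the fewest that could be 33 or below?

15

If only k of them are at most 33, the other 16 − k are at least 34, so the total is at least (16 − k)·34 + k·4.
This is ≤ 96, so (16 − k)·34 + 4k ≤ 96, which gives k ≥ 15.
Exactly 15 works: 15 values at 4 and 1 at 34 total 94; raise one of the low values by 2 (still ≤ 33) to hit 96.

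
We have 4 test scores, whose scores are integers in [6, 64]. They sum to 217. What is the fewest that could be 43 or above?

If only k of them are at least 43, the other 4 − k are at most 42, so the total is at most k·64 + (4 − k)·42.
This must reach 217, so k·64 + (4 − k)·42 ≥ 217, giving k ≥ 3.
Exactly 3 works: 3 values at 64 and 1 at 42 total 234; lower one of the high values by 17 (still ≥ 43) to hit 217.

3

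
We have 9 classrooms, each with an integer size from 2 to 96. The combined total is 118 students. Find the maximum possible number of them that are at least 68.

1

If k of the values are ≥ 68, the total is ≥ 68k + 2(9 − k).
Setting 68k + 2(9 − k) ≤ 118 gives 66k ≤ 100, so k ≤ 1.
k = 1 is achieved by 1 value at 68 and 8 at 2, total 84; add 34 to one value (staying below 68) to reach 118.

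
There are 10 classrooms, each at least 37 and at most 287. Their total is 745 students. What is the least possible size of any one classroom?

37

To make one classroom as small as possible, make the other 9 as large as possible.
The other 9 can take up 9 × 287 = 2583 ≥ 745 − 37, so one classroom can sit at its floor of 37.
Achievable: one at 37 and the other 9 totalling 708, which fits since 9 × 37 ≤ 708 ≤ 9 × 287.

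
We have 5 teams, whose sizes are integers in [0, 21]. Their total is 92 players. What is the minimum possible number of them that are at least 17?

3

If only k of them are at least 17, the other 5 − k are at most 16, so the total is at most k·21 + (5 − k)·16.
This must reach 92, so k·21 + (5 − k)·16 ≥ 92, giving k ≥ 3.
Exactly 3 works: 3 values at 21 and 2 at 16 total 95; lower one of the high values by 3 (still ≥ 17) to hit 92.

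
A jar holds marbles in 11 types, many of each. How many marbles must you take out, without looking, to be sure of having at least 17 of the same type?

177

In the worst case you draw 16 of each of the 11 types: 11 × 16 = 176.
One more forces 17 of some type, so 176 + 1 = 177.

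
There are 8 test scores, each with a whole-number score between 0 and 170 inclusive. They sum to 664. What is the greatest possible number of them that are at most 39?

5

Suppose k of them are at most 39. Those contribute at most 39 each and the rest at most 170 each.
So the total is at most 39k + 170(8 − k) = 1360 − 131k. This must still be ≥ 664, so k ≤ 5.
k = 5 is achieved by 5 values at 39 and 3 at 170, total 705; lower one of the 170's by 41 (still > 39) to reach 664.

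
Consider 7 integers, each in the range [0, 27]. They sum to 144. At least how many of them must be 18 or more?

3

If only k of them are at least 18, the other 7 − k are at most 17, so the total is at most k·27 + (7 − k)·17.
This must reach 144, so k·27 + (7 − k)·17 ≥ 144, giving k ≥ 3.
Exactly 3 works: 3 values at 27 and 4 at 17 total 149; lower one of the high values by 5 (still ≥ 18) to hit 144.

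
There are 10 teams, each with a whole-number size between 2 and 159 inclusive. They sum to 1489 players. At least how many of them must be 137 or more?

6

Each value short of 137 is at most 136, costing at least 159 − 136 = 23 against the maximum total of 1590.
We can afford to lose at most 1590 − 1489 = 101, so at most ⌊101/23⌋ = 4 fall short, and at least 6 are ≥ 137.
Exactly 6 works: 6 values at 159 and 4 at 136 total 1498; lower one of the high values by 9 (still ≥ 137) to hit 1489.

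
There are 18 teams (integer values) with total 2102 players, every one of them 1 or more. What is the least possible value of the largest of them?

If every one of the 18 were at most 116, the total would be at most 18 × 116 = 2088 < 2102.
Achievable: 14 of them at 117 and 4 at 116 total 2102.

117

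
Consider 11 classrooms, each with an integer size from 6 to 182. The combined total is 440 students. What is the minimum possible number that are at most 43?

2

If only k of them are at most 43, the other 11 − k are at least 44, so the total is at least (11 − k)·44 + k·6.
This is ≤ 440, so (11 − k)·44 + 6k ≤ 440, which gives k ≥ 2.
Exactly 2 works: 2 values at 6 and 9 at 44 total 408; raise one of the low values by 32 (still ≤ 43) to hit 440.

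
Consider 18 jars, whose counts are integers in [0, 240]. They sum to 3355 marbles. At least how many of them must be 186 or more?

1

Each value short of 186 is at most 185, costing at least 240 − 185 = 55 against the maximum total of 4320.
We can afford to lose at most 4320 − 3355 = 965, so at most ⌊965/55⌋ = 17 fall short, and at least 1 are ≥ 186.
Exactly 1 works: 1 value at 240 and 17 at 185 total 3385; lower one of the high values by 30 (still ≥ 186) to hit 3355.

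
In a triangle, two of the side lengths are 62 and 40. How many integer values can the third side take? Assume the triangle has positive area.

The triangle inequality gives |62 − 40| < c < 62 + 40, i.e. 22 < c < 102.
So c can be any integer from 23 to 101: 79 values.

79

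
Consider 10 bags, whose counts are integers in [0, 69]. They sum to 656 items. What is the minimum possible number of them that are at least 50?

If only k of them are at least 50, the other 10 − k are at most 49, so the total is at most k·69 + (10 − k)·49.
This must reach 656, so k·69 + (10 − k)·49 ≥ 656, giving k ≥ 9.
Exactly 9 works: 9 values at 69 and 1 at 49 total 670; lower one of the high values by 14 (still ≥ 50) to hit 656.

9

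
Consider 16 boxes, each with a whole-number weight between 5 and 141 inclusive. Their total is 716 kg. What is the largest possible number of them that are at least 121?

Suppose k of them are at least 121. Those contribute at least 121 each and the other 16 − k at least 5 each.
So the total is at least 121k + 5(16 − k) = 80 + 116k. This must be ≤ 716, giving k ≤ 5.
k = 5 is achieved by 5 values at 121 and 11 at 5, total 660; add 56 to one value (staying below 121) to reach 716.

5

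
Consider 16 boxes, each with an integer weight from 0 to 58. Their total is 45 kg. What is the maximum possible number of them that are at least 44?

1

With k values at 44 or above and the rest at least 0, the sum is at least 0 + 44k.
Since the sum is 45, we need 44k ≤ 45, i.e. k ≤ 1.
k = 1 is achieved by 1 value at 44 and 15 at 0, total 44; add 1 to one value (staying below 44) to reach 45.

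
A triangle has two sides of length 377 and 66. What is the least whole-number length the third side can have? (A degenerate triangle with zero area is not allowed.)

The third side must exceed |377 − 66| = 311.
The smallest integer above 311 is 312.

312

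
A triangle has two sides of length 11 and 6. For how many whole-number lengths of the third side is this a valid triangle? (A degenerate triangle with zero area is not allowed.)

11

The triangle inequality gives |11 − 6| < c < 11 + 6, i.e. 5 < c < 17.
So c can be any integer from 6 to 16: 11 values.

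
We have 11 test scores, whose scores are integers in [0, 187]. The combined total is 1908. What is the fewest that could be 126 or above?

Suppose at most 11 − j of them reach 126; then j values are ≤ 125 and the rest ≤ 187.
The total is then ≤ 125·j + 187·(11 − j) = 2057 − 62j. For this to be ≥ 1908 we need j ≤ 2, so at least 11 − 2 = 9 must reach 126.
Exactly 9 works: 9 values at 187 and 2 at 125 total 1933; lower one of the high values by 25 (still ≥ 126) to hit 1908.

9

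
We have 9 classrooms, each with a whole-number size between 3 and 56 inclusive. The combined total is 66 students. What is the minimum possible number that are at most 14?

6

Each value above 14 is at least 15, contributing at least 15 − 3 = 12 above the floor 3.
The sum exceeds the floor total 27 by 39, so at most ⌊39/12⌋ = 3 exceed 14, and at least 6 are ≤ 14.
Exactly 6 works: 6 values at 3 and 3 at 15 total 63; raise one of the low values by 3 (still ≤ 14) to hit 66.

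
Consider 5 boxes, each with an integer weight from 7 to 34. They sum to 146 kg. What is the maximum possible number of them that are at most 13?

Suppose k of them are at most 13. Those contribute at most 13 each and the rest at most 34 each.
So the total is at most 13k + 34(5 − k) = 170 − 21k. This must still be ≥ 146, so k ≤ 1.
k = 1 is achieved by 1 value at 13 and 4 at 34, total 149; lower one of the 34's by 3 (still > 13) to reach 146.

1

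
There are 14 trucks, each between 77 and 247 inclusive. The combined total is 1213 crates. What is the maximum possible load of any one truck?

To make one truck as large as possible, make the other 13 as small as possible.
The other 13 contribute at least 13 × 77 = 1001, leaving at most 1213 − 1001 = 212.
Since 212 ≤ 247, this is achievable: one at 212 and 13 at 77.

212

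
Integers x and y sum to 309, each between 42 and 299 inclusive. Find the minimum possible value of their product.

xy = x(309 − x) is concave in x, so over [42, 267] it is minimized at an endpoint.
At the endpoint x = 42, y = 309 − 42 = 267, so xy = 42 × 267 = 11214.

11214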